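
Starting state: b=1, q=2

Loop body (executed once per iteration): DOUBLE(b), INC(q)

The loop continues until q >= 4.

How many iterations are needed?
2

Tracing iterations:
Initial: b=1, q=2
After iteration 1: b=2, q=3
After iteration 2: b=4, q=4
q >= 4 now holds, so the loop exits after 2 iterations.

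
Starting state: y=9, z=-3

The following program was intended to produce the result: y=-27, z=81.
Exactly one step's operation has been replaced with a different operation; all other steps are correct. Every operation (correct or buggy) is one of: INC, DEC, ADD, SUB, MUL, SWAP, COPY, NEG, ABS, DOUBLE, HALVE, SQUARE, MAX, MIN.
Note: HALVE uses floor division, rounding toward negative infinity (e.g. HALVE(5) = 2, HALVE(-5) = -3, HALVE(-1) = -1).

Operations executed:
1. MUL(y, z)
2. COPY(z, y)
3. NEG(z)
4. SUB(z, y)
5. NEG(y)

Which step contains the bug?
Step 5

Trace with buggy code:
Initial: y=9, z=-3
After step 1: y=-27, z=-3
After step 2: y=-27, z=-27
After step 3: y=-27, z=27
After step 4: y=-27, z=54
After step 5: y=27, z=54
Actual final y=27, z=54 ≠ expected y=-27, z=81.
Step 5 is the only position where a single-operation replacement can produce the expected result.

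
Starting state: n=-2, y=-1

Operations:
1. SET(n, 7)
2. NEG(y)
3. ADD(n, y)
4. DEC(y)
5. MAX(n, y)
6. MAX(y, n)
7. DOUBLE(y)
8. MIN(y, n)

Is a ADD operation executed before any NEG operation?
No

First ADD: step 3
First NEG: step 2
Since 3 > 2, NEG comes first.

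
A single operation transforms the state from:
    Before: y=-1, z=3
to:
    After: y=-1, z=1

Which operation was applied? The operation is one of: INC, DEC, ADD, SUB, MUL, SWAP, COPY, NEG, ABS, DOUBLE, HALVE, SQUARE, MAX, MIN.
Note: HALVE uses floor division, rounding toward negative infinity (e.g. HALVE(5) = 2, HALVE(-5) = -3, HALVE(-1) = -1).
HALVE(z)

Analyzing the change:
Before: y=-1, z=3
After: y=-1, z=1
Variable z changed from 3 to 1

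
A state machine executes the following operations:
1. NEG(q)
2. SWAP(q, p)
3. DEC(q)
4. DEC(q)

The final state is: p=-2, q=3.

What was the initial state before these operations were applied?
p=5, q=2

Working backwards:
Final state: p=-2, q=3
Before step 4 (DEC(q)): p=-2, q=4
Before step 3 (DEC(q)): p=-2, q=5
Before step 2 (SWAP(q, p)): p=5, q=-2
Before step 1 (NEG(q)): p=5, q=2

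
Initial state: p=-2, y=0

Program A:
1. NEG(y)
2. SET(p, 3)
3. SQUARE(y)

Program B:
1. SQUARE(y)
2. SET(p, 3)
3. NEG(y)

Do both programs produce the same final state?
Yes

Program A final state: p=3, y=0
Program B final state: p=3, y=0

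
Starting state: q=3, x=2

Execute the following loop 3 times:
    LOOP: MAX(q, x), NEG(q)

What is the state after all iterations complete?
q=-2, x=2

Iteration trace:
Start: q=3, x=2
After iteration 1: q=-3, x=2
After iteration 2: q=-2, x=2
After iteration 3: q=-2, x=2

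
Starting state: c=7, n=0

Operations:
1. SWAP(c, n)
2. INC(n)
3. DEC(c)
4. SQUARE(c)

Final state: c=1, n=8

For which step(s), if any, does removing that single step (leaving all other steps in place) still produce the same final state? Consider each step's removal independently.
None - removing any single step changes the final result

Testing removal of each single step:
Without step 1: final = c=36, n=1 (different)
Without step 2: final = c=1, n=7 (different)
Without step 3: final = c=0, n=8 (different)
Without step 4: final = c=-1, n=8 (different)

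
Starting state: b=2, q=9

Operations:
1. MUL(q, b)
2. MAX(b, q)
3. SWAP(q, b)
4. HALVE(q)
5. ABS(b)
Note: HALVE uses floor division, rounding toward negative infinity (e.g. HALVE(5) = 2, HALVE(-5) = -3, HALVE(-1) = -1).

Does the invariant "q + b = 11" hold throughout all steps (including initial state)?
No, violated after step 1

The invariant is violated after step 1.

State at each step:
Initial: b=2, q=9
After step 1: b=2, q=18
After step 2: b=18, q=18
After step 3: b=18, q=18
After step 4: b=18, q=9
After step 5: b=18, q=9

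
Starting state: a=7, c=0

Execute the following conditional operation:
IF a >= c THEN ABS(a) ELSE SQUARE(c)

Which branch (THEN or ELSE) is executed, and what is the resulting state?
Branch: THEN, Final state: a=7, c=0

Evaluating condition: a >= c
a = 7, c = 0
Condition is True, so THEN branch executes
After ABS(a): a=7, c=0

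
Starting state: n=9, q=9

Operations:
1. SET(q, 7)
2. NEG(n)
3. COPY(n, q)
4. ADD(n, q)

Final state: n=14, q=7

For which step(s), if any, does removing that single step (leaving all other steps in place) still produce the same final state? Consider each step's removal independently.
Step(s) 2

Testing removal of each single step:
Without step 1: final = n=18, q=9 (different)
Without step 2: final = n=14, q=7 (same)
Without step 3: final = n=-2, q=7 (different)
Without step 4: final = n=7, q=7 (different)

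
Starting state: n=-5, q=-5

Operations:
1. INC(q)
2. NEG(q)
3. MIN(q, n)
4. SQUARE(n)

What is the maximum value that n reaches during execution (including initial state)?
25

Values of n at each step:
Initial: n = -5
After step 1: n = -5
After step 2: n = -5
After step 3: n = -5
After step 4: n = 25 ← maximum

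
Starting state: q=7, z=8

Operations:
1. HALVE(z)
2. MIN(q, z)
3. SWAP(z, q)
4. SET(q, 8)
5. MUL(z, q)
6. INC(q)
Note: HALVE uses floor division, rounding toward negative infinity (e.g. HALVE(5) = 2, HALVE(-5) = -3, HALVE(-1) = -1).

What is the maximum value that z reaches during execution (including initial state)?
32

Values of z at each step:
Initial: z = 8
After step 1: z = 4
After step 2: z = 4
After step 3: z = 4
After step 4: z = 4
After step 5: z = 32 ← maximum
After step 6: z = 32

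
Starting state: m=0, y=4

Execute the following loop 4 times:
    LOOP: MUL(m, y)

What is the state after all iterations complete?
m=0, y=4

Iteration trace:
Start: m=0, y=4
After iteration 1: m=0, y=4
After iteration 2: m=0, y=4
After iteration 3: m=0, y=4
After iteration 4: m=0, y=4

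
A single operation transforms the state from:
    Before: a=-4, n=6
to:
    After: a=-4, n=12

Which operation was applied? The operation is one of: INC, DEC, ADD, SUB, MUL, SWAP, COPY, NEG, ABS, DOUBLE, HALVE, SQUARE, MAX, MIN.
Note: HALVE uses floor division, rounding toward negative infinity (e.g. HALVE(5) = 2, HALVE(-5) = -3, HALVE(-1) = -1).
DOUBLE(n)

Analyzing the change:
Before: a=-4, n=6
After: a=-4, n=12
Variable n changed from 6 to 12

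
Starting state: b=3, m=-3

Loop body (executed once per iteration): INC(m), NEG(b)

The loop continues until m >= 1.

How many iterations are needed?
4

Tracing iterations:
Initial: b=3, m=-3
After iteration 1: b=-3, m=-2
After iteration 2: b=3, m=-1
After iteration 3: b=-3, m=0
After iteration 4: b=3, m=1
m >= 1 now holds, so the loop exits after 4 iterations.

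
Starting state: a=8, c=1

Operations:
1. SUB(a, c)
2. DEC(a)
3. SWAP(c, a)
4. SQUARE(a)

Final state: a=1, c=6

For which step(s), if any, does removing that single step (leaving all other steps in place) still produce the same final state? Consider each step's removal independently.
Step(s) 4

Testing removal of each single step:
Without step 1: final = a=1, c=7 (different)
Without step 2: final = a=1, c=7 (different)
Without step 3: final = a=36, c=1 (different)
Without step 4: final = a=1, c=6 (same)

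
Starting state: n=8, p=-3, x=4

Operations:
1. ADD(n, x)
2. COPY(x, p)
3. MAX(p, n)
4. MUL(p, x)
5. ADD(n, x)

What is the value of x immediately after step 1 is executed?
x = 4

Tracing x through execution:
Initial: x = 4
After step 1 (ADD(n, x)): x = 4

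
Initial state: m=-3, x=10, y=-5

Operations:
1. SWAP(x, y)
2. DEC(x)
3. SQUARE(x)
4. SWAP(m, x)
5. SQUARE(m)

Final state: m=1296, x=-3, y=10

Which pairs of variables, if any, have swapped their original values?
None

Comparing initial and final values:
m: -3 → 1296
x: 10 → -3
y: -5 → 10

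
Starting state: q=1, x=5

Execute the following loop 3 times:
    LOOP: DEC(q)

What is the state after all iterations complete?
q=-2, x=5

Iteration trace:
Start: q=1, x=5
After iteration 1: q=0, x=5
After iteration 2: q=-1, x=5
After iteration 3: q=-2, x=5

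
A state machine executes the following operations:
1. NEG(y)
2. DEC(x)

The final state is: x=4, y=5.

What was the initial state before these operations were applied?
x=5, y=-5

Working backwards:
Final state: x=4, y=5
Before step 2 (DEC(x)): x=5, y=5
Before step 1 (NEG(y)): x=5, y=-5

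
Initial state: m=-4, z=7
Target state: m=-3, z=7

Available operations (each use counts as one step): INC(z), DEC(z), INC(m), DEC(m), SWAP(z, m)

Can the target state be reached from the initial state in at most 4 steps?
Yes

Path (1 step): INC(m)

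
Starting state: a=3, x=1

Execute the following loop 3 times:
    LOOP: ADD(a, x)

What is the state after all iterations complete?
a=6, x=1

Iteration trace:
Start: a=3, x=1
After iteration 1: a=4, x=1
After iteration 2: a=5, x=1
After iteration 3: a=6, x=1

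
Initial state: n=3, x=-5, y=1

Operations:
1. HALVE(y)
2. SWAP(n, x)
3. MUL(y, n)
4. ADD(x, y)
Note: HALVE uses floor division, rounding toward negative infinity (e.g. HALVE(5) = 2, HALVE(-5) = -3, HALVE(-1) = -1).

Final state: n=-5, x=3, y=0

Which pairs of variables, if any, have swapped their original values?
(x, n)

Comparing initial and final values:
y: 1 → 0
x: -5 → 3
n: 3 → -5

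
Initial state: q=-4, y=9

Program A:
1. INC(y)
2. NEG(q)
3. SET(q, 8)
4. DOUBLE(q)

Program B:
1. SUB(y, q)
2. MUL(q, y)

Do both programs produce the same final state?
No

Program A final state: q=16, y=10
Program B final state: q=-52, y=13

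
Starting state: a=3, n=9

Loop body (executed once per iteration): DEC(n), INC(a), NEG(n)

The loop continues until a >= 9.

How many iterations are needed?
6

Tracing iterations:
Initial: a=3, n=9
After iteration 1: a=4, n=-8
After iteration 2: a=5, n=9
After iteration 3: a=6, n=-8
After iteration 4: a=7, n=9
After iteration 5: a=8, n=-8
After iteration 6: a=9, n=9
a >= 9 now holds, so the loop exits after 6 iterations.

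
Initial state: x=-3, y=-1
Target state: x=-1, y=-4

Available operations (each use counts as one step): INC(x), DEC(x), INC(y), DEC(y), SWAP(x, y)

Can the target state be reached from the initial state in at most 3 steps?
Yes

Path (2 steps): DEC(x) → SWAP(x, y)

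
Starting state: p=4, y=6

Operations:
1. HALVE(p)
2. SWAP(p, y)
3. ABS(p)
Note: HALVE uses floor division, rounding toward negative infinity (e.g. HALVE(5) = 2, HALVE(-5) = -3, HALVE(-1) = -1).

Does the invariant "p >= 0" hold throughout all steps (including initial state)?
Yes

The invariant holds at every step.

State at each step:
Initial: p=4, y=6
After step 1: p=2, y=6
After step 2: p=6, y=2
After step 3: p=6, y=2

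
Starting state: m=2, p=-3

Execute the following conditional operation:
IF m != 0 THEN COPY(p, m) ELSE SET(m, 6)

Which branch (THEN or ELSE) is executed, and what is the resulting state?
Branch: THEN, Final state: m=2, p=2

Evaluating condition: m != 0
m = 2
Condition is True, so THEN branch executes
After COPY(p, m): m=2, p=2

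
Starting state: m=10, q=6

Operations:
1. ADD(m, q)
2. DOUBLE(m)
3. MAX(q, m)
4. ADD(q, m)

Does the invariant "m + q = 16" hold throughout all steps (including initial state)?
No, violated after step 1

The invariant is violated after step 1.

State at each step:
Initial: m=10, q=6
After step 1: m=16, q=6
After step 2: m=32, q=6
After step 3: m=32, q=32
After step 4: m=32, q=64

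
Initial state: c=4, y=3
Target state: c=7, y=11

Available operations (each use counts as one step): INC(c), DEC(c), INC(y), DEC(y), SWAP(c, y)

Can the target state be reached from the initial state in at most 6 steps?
No

The target state cannot be reached within 6 steps.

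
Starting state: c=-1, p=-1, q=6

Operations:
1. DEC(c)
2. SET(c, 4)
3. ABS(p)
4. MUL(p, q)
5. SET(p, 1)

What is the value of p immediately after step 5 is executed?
p = 1

Tracing p through execution:
Initial: p = -1
After step 1 (DEC(c)): p = -1
After step 2 (SET(c, 4)): p = -1
After step 3 (ABS(p)): p = 1
After step 4 (MUL(p, q)): p = 6
After step 5 (SET(p, 1)): p = 1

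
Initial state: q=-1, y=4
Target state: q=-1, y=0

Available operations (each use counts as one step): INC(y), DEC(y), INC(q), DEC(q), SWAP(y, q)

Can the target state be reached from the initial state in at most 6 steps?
Yes

Path (4 steps): DEC(y) → DEC(y) → DEC(y) → DEC(y)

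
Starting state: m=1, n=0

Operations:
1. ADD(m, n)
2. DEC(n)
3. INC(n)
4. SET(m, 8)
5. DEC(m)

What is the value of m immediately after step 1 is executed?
m = 1

Tracing m through execution:
Initial: m = 1
After step 1 (ADD(m, n)): m = 1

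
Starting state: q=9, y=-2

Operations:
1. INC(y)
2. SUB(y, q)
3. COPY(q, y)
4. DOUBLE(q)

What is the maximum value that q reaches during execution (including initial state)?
9

Values of q at each step:
Initial: q = 9 ← maximum
After step 1: q = 9
After step 2: q = 9
After step 3: q = -10
After step 4: q = -20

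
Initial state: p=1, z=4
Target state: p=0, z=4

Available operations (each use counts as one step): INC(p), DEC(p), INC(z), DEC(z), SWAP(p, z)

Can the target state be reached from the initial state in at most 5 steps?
Yes

Path (1 step): DEC(p)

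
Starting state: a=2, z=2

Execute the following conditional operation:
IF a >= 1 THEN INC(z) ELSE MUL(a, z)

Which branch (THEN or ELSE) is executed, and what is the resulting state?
Branch: THEN, Final state: a=2, z=3

Evaluating condition: a >= 1
a = 2
Condition is True, so THEN branch executes
After INC(z): a=2, z=3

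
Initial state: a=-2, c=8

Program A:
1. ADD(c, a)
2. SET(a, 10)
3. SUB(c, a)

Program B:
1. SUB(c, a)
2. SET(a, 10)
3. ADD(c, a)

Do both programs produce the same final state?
No

Program A final state: a=10, c=-4
Program B final state: a=10, c=20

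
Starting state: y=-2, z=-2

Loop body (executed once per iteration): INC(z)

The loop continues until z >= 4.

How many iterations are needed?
6

Tracing iterations:
Initial: y=-2, z=-2
After iteration 1: y=-2, z=-1
After iteration 2: y=-2, z=0
After iteration 3: y=-2, z=1
After iteration 4: y=-2, z=2
After iteration 5: y=-2, z=3
After iteration 6: y=-2, z=4
z >= 4 now holds, so the loop exits after 6 iterations.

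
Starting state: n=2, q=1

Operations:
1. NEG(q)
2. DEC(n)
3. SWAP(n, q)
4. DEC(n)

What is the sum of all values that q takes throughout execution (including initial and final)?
1

Values of q at each step:
Initial: q = 1
After step 1: q = -1
After step 2: q = -1
After step 3: q = 1
After step 4: q = 1
Sum = 1 + -1 + -1 + 1 + 1 = 1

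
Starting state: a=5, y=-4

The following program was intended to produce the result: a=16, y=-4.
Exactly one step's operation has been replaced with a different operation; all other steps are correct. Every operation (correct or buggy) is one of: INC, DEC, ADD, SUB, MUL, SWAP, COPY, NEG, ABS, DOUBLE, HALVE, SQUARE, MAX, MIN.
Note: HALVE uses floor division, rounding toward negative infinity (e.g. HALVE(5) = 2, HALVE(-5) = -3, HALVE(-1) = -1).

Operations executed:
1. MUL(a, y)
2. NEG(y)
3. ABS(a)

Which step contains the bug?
Step 2

Trace with buggy code:
Initial: a=5, y=-4
After step 1: a=-20, y=-4
After step 2: a=-20, y=4
After step 3: a=20, y=4
Actual final a=20, y=4 ≠ expected a=16, y=-4.
Step 2 is the only position where a single-operation replacement can produce the expected result.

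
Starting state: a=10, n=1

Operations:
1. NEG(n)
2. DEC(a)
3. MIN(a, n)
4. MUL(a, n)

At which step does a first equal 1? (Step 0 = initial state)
Step 4

Tracing a:
Initial: a = 10
After step 1: a = 10
After step 2: a = 9
After step 3: a = -1
After step 4: a = 1 ← first occurrence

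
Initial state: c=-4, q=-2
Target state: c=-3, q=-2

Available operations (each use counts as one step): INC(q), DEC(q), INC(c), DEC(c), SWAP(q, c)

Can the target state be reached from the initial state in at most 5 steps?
Yes

Path (1 step): INC(c)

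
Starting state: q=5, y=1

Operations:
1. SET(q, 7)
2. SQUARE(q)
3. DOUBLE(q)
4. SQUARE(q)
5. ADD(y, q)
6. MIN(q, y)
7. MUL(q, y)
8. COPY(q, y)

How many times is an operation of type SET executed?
1

Counting SET operations:
Step 1: SET(q, 7) ← SET
Total: 1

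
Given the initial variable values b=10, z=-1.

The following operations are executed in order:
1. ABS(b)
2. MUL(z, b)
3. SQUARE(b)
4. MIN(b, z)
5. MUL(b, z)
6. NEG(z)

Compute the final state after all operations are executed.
{b: 100, z: 10}

Step-by-step execution:
Initial: b=10, z=-1
After step 1 (ABS(b)): b=10, z=-1
After step 2 (MUL(z, b)): b=10, z=-10
After step 3 (SQUARE(b)): b=100, z=-10
After step 4 (MIN(b, z)): b=-10, z=-10
After step 5 (MUL(b, z)): b=100, z=-10
After step 6 (NEG(z)): b=100, z=10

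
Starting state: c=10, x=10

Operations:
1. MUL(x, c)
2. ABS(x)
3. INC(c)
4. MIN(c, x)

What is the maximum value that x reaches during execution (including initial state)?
100

Values of x at each step:
Initial: x = 10
After step 1: x = 100 ← maximum
After step 2: x = 100
After step 3: x = 100
After step 4: x = 100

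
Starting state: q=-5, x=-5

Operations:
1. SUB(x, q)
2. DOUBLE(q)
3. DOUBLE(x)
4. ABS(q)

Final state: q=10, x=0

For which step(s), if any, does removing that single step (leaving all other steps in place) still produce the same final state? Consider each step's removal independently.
Step(s) 3

Testing removal of each single step:
Without step 1: final = q=10, x=-10 (different)
Without step 2: final = q=5, x=0 (different)
Without step 3: final = q=10, x=0 (same)
Without step 4: final = q=-10, x=0 (different)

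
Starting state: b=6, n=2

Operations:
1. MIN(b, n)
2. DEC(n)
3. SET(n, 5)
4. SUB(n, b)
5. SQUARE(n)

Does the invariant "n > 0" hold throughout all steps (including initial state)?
Yes

The invariant holds at every step.

State at each step:
Initial: b=6, n=2
After step 1: b=2, n=2
After step 2: b=2, n=1
After step 3: b=2, n=5
After step 4: b=2, n=3
After step 5: b=2, n=9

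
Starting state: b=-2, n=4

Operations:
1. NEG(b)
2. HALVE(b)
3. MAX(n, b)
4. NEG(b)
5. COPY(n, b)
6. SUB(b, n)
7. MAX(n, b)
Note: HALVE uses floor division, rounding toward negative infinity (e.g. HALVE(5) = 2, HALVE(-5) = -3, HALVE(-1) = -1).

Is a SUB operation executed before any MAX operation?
No

First SUB: step 6
First MAX: step 3
Since 6 > 3, MAX comes first.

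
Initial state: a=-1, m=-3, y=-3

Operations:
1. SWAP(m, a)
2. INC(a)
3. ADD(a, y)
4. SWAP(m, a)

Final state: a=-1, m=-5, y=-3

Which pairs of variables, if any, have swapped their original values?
None

Comparing initial and final values:
y: -3 → -3
m: -3 → -5
a: -1 → -1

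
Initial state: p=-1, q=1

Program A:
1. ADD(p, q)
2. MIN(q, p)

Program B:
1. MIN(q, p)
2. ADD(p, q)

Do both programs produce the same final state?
No

Program A final state: p=0, q=0
Program B final state: p=-2, q=-1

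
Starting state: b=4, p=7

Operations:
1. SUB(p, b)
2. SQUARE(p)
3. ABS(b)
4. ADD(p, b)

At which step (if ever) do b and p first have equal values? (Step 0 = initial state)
Never

b and p never become equal during execution.

Comparing values at each step:
Initial: b=4, p=7
After step 1: b=4, p=3
After step 2: b=4, p=9
After step 3: b=4, p=9
After step 4: b=4, p=13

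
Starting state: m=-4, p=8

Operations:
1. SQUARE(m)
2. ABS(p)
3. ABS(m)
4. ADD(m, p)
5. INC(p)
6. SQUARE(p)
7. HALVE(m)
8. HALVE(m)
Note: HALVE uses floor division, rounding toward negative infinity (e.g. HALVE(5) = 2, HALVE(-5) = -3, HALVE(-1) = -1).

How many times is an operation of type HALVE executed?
2

Counting HALVE operations:
Step 7: HALVE(m) ← HALVE
Step 8: HALVE(m) ← HALVE
Total: 2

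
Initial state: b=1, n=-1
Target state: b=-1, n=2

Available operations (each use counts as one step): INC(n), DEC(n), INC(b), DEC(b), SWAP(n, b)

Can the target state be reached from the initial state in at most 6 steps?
Yes

Path (2 steps): INC(b) → SWAP(n, b)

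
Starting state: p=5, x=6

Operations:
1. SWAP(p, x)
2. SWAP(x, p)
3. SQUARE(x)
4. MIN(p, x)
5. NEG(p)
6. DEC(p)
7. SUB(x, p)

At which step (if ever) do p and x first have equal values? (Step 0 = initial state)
Never

p and x never become equal during execution.

Comparing values at each step:
Initial: p=5, x=6
After step 1: p=6, x=5
After step 2: p=5, x=6
After step 3: p=5, x=36
After step 4: p=5, x=36
After step 5: p=-5, x=36
After step 6: p=-6, x=36
After step 7: p=-6, x=42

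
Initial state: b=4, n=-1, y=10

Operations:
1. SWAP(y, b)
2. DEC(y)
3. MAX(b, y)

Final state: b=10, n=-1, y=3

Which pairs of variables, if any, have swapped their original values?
None

Comparing initial and final values:
n: -1 → -1
b: 4 → 10
y: 10 → 3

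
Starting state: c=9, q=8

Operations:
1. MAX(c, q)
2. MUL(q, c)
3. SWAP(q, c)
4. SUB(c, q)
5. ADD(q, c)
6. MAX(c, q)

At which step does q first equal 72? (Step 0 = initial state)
Step 2

Tracing q:
Initial: q = 8
After step 1: q = 8
After step 2: q = 72 ← first occurrence
After step 3: q = 9
After step 4: q = 9
After step 5: q = 72
After step 6: q = 72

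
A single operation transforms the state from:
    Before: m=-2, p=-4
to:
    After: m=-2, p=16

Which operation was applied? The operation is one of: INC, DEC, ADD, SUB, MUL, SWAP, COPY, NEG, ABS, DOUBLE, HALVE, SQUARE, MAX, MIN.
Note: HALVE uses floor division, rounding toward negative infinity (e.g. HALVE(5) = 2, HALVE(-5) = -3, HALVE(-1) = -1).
SQUARE(p)

Analyzing the change:
Before: m=-2, p=-4
After: m=-2, p=16
Variable p changed from -4 to 16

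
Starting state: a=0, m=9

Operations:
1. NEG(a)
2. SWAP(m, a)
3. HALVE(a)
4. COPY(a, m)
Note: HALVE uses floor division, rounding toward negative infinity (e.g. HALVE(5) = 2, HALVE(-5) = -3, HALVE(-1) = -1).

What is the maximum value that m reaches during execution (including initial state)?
9

Values of m at each step:
Initial: m = 9 ← maximum
After step 1: m = 9
After step 2: m = 0
After step 3: m = 0
After step 4: m = 0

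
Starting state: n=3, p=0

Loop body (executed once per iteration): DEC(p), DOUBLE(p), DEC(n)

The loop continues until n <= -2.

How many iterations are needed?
5

Tracing iterations:
Initial: n=3, p=0
After iteration 1: n=2, p=-2
After iteration 2: n=1, p=-6
After iteration 3: n=0, p=-14
After iteration 4: n=-1, p=-30
After iteration 5: n=-2, p=-62
n <= -2 now holds, so the loop exits after 5 iterations.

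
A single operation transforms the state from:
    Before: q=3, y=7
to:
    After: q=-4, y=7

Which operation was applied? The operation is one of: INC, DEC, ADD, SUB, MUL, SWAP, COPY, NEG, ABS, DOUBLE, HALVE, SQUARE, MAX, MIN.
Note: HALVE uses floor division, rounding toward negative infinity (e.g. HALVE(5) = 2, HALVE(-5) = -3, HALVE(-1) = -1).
SUB(q, y)

Analyzing the change:
Before: q=3, y=7
After: q=-4, y=7
Variable q changed from 3 to -4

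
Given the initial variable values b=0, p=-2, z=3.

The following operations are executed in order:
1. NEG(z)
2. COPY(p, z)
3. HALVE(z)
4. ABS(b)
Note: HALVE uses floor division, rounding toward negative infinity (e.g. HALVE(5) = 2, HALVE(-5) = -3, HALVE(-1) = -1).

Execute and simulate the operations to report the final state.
{b: 0, p: -3, z: -2}

Step-by-step execution:
Initial: b=0, p=-2, z=3
After step 1 (NEG(z)): b=0, p=-2, z=-3
After step 2 (COPY(p, z)): b=0, p=-3, z=-3
After step 3 (HALVE(z)): b=0, p=-3, z=-2
After step 4 (ABS(b)): b=0, p=-3, z=-2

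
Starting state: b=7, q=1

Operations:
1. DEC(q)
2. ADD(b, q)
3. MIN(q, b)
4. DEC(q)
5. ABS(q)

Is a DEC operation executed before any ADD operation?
Yes

First DEC: step 1
First ADD: step 2
Since 1 < 2, DEC comes first.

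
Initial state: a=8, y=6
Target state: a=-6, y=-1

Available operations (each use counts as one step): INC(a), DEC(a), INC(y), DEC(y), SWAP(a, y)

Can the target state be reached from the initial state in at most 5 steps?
No

The target state cannot be reached within 5 steps.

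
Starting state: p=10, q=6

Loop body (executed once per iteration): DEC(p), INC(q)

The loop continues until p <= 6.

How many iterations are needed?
4

Tracing iterations:
Initial: p=10, q=6
After iteration 1: p=9, q=7
After iteration 2: p=8, q=8
After iteration 3: p=7, q=9
After iteration 4: p=6, q=10
p <= 6 now holds, so the loop exits after 4 iterations.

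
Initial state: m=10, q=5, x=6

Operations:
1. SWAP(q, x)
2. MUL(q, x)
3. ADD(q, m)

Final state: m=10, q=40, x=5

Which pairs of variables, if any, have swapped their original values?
None

Comparing initial and final values:
m: 10 → 10
q: 5 → 40
x: 6 → 5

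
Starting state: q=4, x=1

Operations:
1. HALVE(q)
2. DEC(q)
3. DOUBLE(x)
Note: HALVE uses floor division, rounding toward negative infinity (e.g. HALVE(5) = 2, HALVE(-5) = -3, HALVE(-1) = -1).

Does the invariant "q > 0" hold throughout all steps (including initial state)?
Yes

The invariant holds at every step.

State at each step:
Initial: q=4, x=1
After step 1: q=2, x=1
After step 2: q=1, x=1
After step 3: q=1, x=2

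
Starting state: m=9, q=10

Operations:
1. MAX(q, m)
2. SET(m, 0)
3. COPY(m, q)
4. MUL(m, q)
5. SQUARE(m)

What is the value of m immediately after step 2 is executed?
m = 0

Tracing m through execution:
Initial: m = 9
After step 1 (MAX(q, m)): m = 9
After step 2 (SET(m, 0)): m = 0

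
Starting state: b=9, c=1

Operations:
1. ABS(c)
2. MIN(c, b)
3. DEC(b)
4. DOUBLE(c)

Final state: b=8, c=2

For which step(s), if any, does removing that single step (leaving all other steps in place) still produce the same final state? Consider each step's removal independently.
Step(s) 1, 2

Testing removal of each single step:
Without step 1: final = b=8, c=2 (same)
Without step 2: final = b=8, c=2 (same)
Without step 3: final = b=9, c=2 (different)
Without step 4: final = b=8, c=1 (different)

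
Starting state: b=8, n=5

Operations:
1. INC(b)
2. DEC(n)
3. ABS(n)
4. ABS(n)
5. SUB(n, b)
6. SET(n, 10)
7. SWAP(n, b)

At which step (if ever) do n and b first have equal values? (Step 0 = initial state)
Never

n and b never become equal during execution.

Comparing values at each step:
Initial: n=5, b=8
After step 1: n=5, b=9
After step 2: n=4, b=9
After step 3: n=4, b=9
After step 4: n=4, b=9
After step 5: n=-5, b=9
After step 6: n=10, b=9
After step 7: n=9, b=10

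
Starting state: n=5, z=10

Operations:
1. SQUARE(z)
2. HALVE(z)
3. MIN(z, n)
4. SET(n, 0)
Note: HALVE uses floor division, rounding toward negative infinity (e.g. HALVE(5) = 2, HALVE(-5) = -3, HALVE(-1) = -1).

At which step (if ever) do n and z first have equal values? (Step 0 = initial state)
Step 3

n and z first become equal after step 3.

Comparing values at each step:
Initial: n=5, z=10
After step 1: n=5, z=100
After step 2: n=5, z=50
After step 3: n=5, z=5 ← equal!
After step 4: n=0, z=5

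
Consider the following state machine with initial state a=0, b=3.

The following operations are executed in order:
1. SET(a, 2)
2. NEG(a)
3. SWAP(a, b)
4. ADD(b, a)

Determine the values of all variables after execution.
{a: 3, b: 1}

Step-by-step execution:
Initial: a=0, b=3
After step 1 (SET(a, 2)): a=2, b=3
After step 2 (NEG(a)): a=-2, b=3
After step 3 (SWAP(a, b)): a=3, b=-2
After step 4 (ADD(b, a)): a=3, b=1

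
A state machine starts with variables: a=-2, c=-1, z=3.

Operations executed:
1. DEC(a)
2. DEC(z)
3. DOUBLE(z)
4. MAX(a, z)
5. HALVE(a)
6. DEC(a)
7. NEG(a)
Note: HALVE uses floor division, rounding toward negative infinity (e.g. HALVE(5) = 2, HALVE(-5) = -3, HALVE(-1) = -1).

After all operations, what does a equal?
a = -1

Tracing execution:
Step 1: DEC(a) → a = -3
Step 2: DEC(z) → a = -3
Step 3: DOUBLE(z) → a = -3
Step 4: MAX(a, z) → a = 4
Step 5: HALVE(a) → a = 2
Step 6: DEC(a) → a = 1
Step 7: NEG(a) → a = -1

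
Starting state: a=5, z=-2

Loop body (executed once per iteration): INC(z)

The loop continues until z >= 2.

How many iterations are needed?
4

Tracing iterations:
Initial: a=5, z=-2
After iteration 1: a=5, z=-1
After iteration 2: a=5, z=0
After iteration 3: a=5, z=1
After iteration 4: a=5, z=2
z >= 2 now holds, so the loop exits after 4 iterations.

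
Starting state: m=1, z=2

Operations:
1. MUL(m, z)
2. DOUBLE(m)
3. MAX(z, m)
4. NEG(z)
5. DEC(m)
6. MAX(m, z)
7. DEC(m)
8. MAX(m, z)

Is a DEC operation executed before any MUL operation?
No

First DEC: step 5
First MUL: step 1
Since 5 > 1, MUL comes first.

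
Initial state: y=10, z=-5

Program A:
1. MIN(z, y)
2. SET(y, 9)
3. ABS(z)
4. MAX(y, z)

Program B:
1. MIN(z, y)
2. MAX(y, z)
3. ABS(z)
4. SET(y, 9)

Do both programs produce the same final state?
Yes

Program A final state: y=9, z=5
Program B final state: y=9, z=5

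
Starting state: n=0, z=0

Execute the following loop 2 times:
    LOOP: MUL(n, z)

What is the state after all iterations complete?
n=0, z=0

Iteration trace:
Start: n=0, z=0
After iteration 1: n=0, z=0
After iteration 2: n=0, z=0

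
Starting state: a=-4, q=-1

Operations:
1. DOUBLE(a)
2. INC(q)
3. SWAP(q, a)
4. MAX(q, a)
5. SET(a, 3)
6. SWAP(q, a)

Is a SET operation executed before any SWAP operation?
No

First SET: step 5
First SWAP: step 3
Since 5 > 3, SWAP comes first.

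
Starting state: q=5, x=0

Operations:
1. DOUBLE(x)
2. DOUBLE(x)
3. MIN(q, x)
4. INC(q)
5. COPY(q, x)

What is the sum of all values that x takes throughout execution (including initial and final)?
0

Values of x at each step:
Initial: x = 0
After step 1: x = 0
After step 2: x = 0
After step 3: x = 0
After step 4: x = 0
After step 5: x = 0
Sum = 0 + 0 + 0 + 0 + 0 + 0 = 0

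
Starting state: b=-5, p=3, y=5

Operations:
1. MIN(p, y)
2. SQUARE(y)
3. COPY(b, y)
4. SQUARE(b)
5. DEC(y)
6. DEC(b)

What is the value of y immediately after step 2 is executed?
y = 25

Tracing y through execution:
Initial: y = 5
After step 1 (MIN(p, y)): y = 5
After step 2 (SQUARE(y)): y = 25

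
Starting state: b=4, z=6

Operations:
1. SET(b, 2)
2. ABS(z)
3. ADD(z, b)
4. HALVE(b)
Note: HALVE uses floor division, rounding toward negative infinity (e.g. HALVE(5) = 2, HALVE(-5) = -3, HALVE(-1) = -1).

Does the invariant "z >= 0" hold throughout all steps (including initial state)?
Yes

The invariant holds at every step.

State at each step:
Initial: b=4, z=6
After step 1: b=2, z=6
After step 2: b=2, z=6
After step 3: b=2, z=8
After step 4: b=1, z=8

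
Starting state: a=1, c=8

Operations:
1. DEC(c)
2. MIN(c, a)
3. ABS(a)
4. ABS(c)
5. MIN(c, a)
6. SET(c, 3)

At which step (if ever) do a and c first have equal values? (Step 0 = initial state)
Step 2

a and c first become equal after step 2.

Comparing values at each step:
Initial: a=1, c=8
After step 1: a=1, c=7
After step 2: a=1, c=1 ← equal!
After step 3: a=1, c=1 ← equal!
After step 4: a=1, c=1 ← equal!
After step 5: a=1, c=1 ← equal!
After step 6: a=1, c=3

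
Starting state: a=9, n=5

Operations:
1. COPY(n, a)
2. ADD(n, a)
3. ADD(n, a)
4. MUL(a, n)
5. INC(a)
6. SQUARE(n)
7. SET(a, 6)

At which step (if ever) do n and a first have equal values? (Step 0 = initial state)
Step 1

n and a first become equal after step 1.

Comparing values at each step:
Initial: n=5, a=9
After step 1: n=9, a=9 ← equal!
After step 2: n=18, a=9
After step 3: n=27, a=9
After step 4: n=27, a=243
After step 5: n=27, a=244
After step 6: n=729, a=244
After step 7: n=729, a=6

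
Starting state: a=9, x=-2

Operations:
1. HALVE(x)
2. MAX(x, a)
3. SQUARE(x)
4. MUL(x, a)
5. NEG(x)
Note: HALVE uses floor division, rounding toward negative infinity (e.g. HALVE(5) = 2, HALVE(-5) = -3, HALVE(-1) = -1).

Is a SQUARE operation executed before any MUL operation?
Yes

First SQUARE: step 3
First MUL: step 4
Since 3 < 4, SQUARE comes first.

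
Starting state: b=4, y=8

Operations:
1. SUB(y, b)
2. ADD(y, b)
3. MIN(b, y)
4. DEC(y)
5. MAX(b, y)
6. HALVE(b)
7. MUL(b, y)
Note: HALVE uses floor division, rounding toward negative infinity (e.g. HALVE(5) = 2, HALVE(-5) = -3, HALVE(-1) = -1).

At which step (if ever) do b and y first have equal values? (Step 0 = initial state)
Step 1

b and y first become equal after step 1.

Comparing values at each step:
Initial: b=4, y=8
After step 1: b=4, y=4 ← equal!
After step 2: b=4, y=8
After step 3: b=4, y=8
After step 4: b=4, y=7
After step 5: b=7, y=7 ← equal!
After step 6: b=3, y=7
After step 7: b=21, y=7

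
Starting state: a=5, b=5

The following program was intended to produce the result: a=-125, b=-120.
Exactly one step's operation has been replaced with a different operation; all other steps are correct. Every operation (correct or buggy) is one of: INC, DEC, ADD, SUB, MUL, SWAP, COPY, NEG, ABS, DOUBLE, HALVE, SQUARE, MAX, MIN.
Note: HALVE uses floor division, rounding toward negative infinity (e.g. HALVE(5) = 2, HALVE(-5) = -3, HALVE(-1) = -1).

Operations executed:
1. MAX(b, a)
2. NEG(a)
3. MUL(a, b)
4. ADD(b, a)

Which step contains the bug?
Step 1

Trace with buggy code:
Initial: a=5, b=5
After step 1: a=5, b=5
After step 2: a=-5, b=5
After step 3: a=-25, b=5
After step 4: a=-25, b=-20
Actual final a=-25, b=-20 ≠ expected a=-125, b=-120.
Step 1 is the only position where a single-operation replacement can produce the expected result.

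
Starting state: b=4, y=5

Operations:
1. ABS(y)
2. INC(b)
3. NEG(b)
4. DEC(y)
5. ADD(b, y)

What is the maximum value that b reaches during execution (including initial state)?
5

Values of b at each step:
Initial: b = 4
After step 1: b = 4
After step 2: b = 5 ← maximum
After step 3: b = -5
After step 4: b = -5
After step 5: b = -1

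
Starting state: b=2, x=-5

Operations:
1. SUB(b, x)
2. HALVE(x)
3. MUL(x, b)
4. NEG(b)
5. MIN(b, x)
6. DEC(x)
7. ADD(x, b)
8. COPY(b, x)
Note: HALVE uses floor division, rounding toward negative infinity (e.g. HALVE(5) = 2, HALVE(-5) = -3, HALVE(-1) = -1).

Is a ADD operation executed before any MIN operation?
No

First ADD: step 7
First MIN: step 5
Since 7 > 5, MIN comes first.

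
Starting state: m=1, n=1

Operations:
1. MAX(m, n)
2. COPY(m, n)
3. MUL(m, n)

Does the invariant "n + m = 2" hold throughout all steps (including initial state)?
Yes

The invariant holds at every step.

State at each step:
Initial: m=1, n=1
After step 1: m=1, n=1
After step 2: m=1, n=1
After step 3: m=1, n=1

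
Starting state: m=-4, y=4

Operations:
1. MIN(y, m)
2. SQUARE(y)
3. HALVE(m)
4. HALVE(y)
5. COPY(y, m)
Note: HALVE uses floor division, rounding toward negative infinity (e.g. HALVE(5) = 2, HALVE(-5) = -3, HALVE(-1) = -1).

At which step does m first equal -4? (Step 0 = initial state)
Step 0

Tracing m:
Initial: m = -4 ← first occurrence
After step 1: m = -4
After step 2: m = -4
After step 3: m = -2
After step 4: m = -2
After step 5: m = -2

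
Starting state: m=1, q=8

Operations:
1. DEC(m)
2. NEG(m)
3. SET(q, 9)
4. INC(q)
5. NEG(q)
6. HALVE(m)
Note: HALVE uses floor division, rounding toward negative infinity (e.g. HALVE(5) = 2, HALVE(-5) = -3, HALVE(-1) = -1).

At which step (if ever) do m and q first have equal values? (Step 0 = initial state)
Never

m and q never become equal during execution.

Comparing values at each step:
Initial: m=1, q=8
After step 1: m=0, q=8
After step 2: m=0, q=8
After step 3: m=0, q=9
After step 4: m=0, q=10
After step 5: m=0, q=-10
After step 6: m=0, q=-10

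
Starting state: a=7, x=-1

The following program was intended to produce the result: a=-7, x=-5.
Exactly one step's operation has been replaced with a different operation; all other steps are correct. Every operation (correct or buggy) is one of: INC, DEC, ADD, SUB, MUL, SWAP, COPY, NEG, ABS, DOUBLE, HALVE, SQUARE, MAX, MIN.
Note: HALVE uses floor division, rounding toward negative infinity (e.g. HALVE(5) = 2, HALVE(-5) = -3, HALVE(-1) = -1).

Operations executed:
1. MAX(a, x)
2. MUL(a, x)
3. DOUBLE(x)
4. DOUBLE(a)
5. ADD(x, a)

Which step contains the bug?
Step 4

Trace with buggy code:
Initial: a=7, x=-1
After step 1: a=7, x=-1
After step 2: a=-7, x=-1
After step 3: a=-7, x=-2
After step 4: a=-14, x=-2
After step 5: a=-14, x=-16
Actual final a=-14, x=-16 ≠ expected a=-7, x=-5.
Step 4 is the only position where a single-operation replacement can produce the expected result.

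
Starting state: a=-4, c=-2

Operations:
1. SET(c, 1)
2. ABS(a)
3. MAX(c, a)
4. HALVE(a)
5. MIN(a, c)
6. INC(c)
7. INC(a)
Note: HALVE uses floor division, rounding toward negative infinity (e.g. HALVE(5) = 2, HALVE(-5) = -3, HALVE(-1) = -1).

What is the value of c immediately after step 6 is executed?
c = 5

Tracing c through execution:
Initial: c = -2
After step 1 (SET(c, 1)): c = 1
After step 2 (ABS(a)): c = 1
After step 3 (MAX(c, a)): c = 4
After step 4 (HALVE(a)): c = 4
After step 5 (MIN(a, c)): c = 4
After step 6 (INC(c)): c = 5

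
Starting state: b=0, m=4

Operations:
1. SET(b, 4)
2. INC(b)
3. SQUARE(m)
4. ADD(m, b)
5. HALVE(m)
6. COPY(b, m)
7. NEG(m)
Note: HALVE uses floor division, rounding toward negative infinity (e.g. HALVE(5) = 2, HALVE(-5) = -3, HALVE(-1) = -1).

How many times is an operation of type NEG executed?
1

Counting NEG operations:
Step 7: NEG(m) ← NEG
Total: 1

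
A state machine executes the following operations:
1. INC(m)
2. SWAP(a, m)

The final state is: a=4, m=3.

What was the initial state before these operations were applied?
a=3, m=3

Working backwards:
Final state: a=4, m=3
Before step 2 (SWAP(a, m)): a=3, m=4
Before step 1 (INC(m)): a=3, m=3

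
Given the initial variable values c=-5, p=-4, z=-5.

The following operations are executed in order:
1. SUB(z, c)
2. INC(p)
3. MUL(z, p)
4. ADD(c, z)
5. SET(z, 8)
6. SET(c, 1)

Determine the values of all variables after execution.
{c: 1, p: -3, z: 8}

Step-by-step execution:
Initial: c=-5, p=-4, z=-5
After step 1 (SUB(z, c)): c=-5, p=-4, z=0
After step 2 (INC(p)): c=-5, p=-3, z=0
After step 3 (MUL(z, p)): c=-5, p=-3, z=0
After step 4 (ADD(c, z)): c=-5, p=-3, z=0
After step 5 (SET(z, 8)): c=-5, p=-3, z=8
After step 6 (SET(c, 1)): c=1, p=-3, z=8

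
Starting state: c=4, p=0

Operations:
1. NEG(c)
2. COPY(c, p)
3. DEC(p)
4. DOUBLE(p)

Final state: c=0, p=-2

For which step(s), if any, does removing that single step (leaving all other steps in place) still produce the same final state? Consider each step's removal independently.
Step(s) 1

Testing removal of each single step:
Without step 1: final = c=0, p=-2 (same)
Without step 2: final = c=-4, p=-2 (different)
Without step 3: final = c=0, p=0 (different)
Without step 4: final = c=0, p=-1 (different)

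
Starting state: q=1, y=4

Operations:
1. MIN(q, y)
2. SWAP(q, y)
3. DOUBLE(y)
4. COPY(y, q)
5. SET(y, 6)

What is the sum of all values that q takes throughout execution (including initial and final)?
18

Values of q at each step:
Initial: q = 1
After step 1: q = 1
After step 2: q = 4
After step 3: q = 4
After step 4: q = 4
After step 5: q = 4
Sum = 1 + 1 + 4 + 4 + 4 + 4 = 18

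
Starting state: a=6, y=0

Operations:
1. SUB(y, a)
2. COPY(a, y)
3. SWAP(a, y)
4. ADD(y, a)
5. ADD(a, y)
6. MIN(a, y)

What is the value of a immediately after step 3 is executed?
a = -6

Tracing a through execution:
Initial: a = 6
After step 1 (SUB(y, a)): a = 6
After step 2 (COPY(a, y)): a = -6
After step 3 (SWAP(a, y)): a = -6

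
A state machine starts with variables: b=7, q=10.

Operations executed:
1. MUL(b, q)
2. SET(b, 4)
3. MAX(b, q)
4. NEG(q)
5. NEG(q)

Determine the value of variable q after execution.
q = 10

Tracing execution:
Step 1: MUL(b, q) → q = 10
Step 2: SET(b, 4) → q = 10
Step 3: MAX(b, q) → q = 10
Step 4: NEG(q) → q = -10
Step 5: NEG(q) → q = 10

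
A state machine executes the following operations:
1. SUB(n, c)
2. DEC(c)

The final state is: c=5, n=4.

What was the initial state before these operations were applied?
c=6, n=10

Working backwards:
Final state: c=5, n=4
Before step 2 (DEC(c)): c=6, n=4
Before step 1 (SUB(n, c)): c=6, n=10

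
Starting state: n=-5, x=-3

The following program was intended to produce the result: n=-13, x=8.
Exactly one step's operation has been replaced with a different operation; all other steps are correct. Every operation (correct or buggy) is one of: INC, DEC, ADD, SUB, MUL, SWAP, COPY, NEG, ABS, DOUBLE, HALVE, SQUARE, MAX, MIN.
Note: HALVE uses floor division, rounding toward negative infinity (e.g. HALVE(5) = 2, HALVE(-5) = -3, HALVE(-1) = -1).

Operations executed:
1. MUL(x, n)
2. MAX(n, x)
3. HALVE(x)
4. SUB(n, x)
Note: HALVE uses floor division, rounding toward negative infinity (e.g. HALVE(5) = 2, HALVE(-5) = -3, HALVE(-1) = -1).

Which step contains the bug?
Step 2

Trace with buggy code:
Initial: n=-5, x=-3
After step 1: n=-5, x=15
After step 2: n=15, x=15
After step 3: n=15, x=7
After step 4: n=8, x=7
Actual final n=8, x=7 ≠ expected n=-13, x=8.
Step 2 is the only position where a single-operation replacement can produce the expected result.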